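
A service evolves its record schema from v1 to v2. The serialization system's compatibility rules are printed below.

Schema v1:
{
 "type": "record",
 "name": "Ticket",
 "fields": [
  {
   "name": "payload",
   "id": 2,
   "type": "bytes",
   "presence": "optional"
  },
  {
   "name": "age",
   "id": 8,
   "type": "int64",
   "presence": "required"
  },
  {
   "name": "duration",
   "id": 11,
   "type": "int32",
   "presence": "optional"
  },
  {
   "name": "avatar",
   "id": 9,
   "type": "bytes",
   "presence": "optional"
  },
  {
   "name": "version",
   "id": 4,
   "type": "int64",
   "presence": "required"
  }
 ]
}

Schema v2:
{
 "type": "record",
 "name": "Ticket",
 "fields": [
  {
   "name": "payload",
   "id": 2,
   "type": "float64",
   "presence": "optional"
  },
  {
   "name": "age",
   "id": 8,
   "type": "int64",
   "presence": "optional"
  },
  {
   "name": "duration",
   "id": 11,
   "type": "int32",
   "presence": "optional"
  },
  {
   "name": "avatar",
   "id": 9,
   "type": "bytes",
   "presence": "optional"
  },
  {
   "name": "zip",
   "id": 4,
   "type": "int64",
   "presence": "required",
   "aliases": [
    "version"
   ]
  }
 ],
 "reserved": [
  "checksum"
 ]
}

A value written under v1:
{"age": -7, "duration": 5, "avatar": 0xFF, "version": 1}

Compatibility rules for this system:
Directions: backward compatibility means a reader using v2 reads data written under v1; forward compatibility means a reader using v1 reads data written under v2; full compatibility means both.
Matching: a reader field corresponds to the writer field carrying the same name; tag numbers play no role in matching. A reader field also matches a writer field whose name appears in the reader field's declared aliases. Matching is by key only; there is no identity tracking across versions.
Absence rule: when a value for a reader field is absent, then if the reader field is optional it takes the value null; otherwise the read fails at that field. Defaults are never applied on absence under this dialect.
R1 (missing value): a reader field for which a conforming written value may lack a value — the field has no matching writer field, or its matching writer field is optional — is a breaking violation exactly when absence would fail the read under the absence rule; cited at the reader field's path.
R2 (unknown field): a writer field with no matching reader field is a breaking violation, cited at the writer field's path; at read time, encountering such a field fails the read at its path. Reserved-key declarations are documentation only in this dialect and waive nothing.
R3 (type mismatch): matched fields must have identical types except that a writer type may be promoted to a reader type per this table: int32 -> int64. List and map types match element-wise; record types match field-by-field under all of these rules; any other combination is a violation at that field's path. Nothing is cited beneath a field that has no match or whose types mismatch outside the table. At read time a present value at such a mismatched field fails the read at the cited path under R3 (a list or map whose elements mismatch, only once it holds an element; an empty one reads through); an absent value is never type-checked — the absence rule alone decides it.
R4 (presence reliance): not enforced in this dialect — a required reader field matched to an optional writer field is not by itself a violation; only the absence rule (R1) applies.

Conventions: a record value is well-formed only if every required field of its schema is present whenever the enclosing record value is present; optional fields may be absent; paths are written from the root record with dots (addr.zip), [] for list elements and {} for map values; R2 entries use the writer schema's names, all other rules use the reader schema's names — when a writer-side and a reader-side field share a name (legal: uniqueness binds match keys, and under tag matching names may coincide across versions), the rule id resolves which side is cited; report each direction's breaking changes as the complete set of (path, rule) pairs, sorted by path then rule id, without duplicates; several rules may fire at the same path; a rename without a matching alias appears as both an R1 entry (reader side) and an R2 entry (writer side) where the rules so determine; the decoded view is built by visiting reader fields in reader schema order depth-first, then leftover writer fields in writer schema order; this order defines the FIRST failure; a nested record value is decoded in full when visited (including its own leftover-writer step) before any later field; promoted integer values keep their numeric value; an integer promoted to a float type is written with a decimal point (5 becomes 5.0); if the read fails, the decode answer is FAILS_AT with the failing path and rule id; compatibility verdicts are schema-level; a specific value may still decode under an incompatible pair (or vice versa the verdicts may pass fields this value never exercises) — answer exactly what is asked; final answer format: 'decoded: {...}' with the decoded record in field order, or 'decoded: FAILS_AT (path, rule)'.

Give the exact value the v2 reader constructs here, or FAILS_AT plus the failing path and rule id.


in Ticket below, arrows point writer -> reader
decode walk for Ticket under reader schema v2:
  payload := null (not supplied -> null)
  age := -7
  duration := 5
  avatar := 0xFF
  zip := 1 (from writer version)
  => decoded: {"payload": null, "age": -7, "duration": 5, "avatar": 0xFF, "zip": 1}
ruling out the remaining Ticket differences:
  field age in record Ticket: required changed to optional -> changes Ticket's schema-level verdicts only — the decode of this value is the same
  field payload in record Ticket: type bytes changed to float64 -> changes Ticket's schema-level verdicts only — the decode of this value is the same

decoded: {"payload": null, "age": -7, "duration": 5, "avatar": 0xFF, "zip": 1}


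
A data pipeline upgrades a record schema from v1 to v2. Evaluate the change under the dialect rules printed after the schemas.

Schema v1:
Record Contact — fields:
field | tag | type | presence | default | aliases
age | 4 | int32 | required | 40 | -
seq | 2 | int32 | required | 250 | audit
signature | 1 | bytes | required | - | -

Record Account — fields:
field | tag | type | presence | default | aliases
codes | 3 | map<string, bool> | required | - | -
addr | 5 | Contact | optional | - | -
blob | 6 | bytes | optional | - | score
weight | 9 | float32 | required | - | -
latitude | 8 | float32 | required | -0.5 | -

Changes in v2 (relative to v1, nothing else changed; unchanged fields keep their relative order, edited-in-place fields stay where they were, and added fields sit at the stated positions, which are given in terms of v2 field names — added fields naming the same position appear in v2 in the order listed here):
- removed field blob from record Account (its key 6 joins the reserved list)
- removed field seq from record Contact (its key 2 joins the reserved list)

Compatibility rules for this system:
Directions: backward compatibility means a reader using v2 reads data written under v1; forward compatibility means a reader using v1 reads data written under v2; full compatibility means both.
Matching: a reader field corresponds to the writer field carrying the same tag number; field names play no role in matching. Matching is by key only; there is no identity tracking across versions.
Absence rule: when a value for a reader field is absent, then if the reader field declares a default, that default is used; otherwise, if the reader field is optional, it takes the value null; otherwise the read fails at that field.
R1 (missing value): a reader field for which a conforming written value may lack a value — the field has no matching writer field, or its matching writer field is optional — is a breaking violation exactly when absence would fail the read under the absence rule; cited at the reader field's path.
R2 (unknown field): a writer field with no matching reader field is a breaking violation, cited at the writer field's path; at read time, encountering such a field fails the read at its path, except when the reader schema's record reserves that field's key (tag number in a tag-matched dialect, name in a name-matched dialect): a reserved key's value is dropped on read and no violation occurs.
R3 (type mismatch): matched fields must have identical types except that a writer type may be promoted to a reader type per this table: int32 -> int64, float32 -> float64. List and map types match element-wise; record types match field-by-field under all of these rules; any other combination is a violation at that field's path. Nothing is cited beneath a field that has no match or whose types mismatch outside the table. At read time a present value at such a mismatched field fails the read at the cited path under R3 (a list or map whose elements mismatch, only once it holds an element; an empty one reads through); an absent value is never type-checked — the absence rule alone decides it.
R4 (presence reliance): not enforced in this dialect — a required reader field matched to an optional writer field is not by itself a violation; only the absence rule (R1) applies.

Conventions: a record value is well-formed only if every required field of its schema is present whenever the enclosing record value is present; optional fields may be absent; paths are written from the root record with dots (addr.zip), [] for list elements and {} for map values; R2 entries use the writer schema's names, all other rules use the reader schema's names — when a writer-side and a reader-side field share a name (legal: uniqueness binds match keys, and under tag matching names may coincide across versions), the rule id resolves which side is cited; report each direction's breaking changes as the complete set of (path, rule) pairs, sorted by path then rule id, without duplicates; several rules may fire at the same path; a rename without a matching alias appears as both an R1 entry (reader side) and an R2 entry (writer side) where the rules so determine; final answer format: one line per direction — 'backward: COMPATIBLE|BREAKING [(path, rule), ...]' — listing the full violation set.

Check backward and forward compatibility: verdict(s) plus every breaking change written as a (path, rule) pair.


backward: COMPATIBLE []; forward: COMPATIBLE []

the writer's type comes first in each Account pair
checking backward for Account: reader v2 against writer v1:
  writer required, map<string, bool> -> map<string, bool>: reader codes maps from writer codes
  writer optional, Contact -> Contact: reader addr maps from writer addr
  writer required, float32 -> float32: reader weight maps from writer weight
  writer required, float32 -> float32: reader latitude maps from writer latitude
  writer field blob has no reader counterpart
  writer required, int32 -> int32: reader addr.age maps from writer addr.age
  writer required, bytes -> bytes: reader addr.signature maps from writer addr.signature
  writer field addr.seq has no reader counterpart
  => backward verdict for Account: COMPATIBLE, no violations
checking forward for Account: reader v1 against writer v2:
  writer required, map<string, bool> -> map<string, bool>: reader codes maps from writer codes
  writer optional, Contact -> Contact: reader addr maps from writer addr
  blob: no writer-side match
  writer required, float32 -> float32: reader weight maps from writer weight
  writer required, float32 -> float32: reader latitude maps from writer latitude
  writer required, int32 -> int32: reader addr.age maps from writer addr.age
  addr.seq: no writer-side match
  writer required, bytes -> bytes: reader addr.signature maps from writer addr.signature
  => forward verdict for Account: COMPATIBLE, no violations


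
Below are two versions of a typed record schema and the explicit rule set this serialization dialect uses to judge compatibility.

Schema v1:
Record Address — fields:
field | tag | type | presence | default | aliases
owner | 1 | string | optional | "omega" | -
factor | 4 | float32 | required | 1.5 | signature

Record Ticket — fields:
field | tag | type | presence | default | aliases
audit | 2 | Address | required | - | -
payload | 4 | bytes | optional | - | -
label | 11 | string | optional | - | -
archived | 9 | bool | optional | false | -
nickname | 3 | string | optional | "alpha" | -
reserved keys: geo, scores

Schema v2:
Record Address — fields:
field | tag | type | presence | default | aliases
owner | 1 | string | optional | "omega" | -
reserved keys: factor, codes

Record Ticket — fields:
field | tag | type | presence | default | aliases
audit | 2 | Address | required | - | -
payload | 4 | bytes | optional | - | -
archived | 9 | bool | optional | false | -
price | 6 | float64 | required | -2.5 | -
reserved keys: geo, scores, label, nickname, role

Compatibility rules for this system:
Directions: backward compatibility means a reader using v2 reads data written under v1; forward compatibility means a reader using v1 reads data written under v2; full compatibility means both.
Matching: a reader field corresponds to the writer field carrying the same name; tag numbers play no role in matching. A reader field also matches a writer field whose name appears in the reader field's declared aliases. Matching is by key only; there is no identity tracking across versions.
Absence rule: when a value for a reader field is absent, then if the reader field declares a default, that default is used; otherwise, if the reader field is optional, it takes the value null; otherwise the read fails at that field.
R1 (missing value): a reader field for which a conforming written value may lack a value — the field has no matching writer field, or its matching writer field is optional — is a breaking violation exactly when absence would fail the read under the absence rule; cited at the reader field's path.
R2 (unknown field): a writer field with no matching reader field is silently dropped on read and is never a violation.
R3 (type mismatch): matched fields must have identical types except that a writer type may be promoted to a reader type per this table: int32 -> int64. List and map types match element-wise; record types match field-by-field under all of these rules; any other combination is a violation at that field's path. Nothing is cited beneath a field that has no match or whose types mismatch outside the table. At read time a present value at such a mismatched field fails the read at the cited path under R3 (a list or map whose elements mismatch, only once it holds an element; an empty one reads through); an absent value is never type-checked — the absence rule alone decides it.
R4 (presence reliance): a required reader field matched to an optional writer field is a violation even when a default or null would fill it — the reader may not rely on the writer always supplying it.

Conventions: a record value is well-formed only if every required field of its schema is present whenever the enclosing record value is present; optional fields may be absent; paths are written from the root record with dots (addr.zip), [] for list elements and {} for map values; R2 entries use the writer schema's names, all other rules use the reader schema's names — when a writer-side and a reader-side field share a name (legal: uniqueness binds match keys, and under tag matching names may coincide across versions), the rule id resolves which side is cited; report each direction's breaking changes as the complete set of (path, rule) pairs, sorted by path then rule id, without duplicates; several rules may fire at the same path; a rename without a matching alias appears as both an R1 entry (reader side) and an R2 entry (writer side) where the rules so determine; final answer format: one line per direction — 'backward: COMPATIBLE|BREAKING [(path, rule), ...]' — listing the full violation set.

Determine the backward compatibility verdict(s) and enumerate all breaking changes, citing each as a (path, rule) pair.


the writer's type comes first in each Ticket pair
backward for Ticket (reader v2, writer v1):
  Address -> Address, writer required: audit aligns to audit
  bytes -> bytes, writer optional: payload aligns to payload
  bool -> bool, writer optional: archived aligns to archived
  price: no writer match
  leftover writer field: label
  leftover writer field: nickname
  string -> string, writer optional: audit.owner aligns to audit.owner
  leftover writer field: audit.factor
  nothing fires on Ticket: backward is COMPATIBLE
remaining Ticket differences; none change what is asked:
  added field price to record Ticket: required float64, tag 6, default -2.5 (in v2 it sits last) -> no rule fires on it in Ticket's dialect; the asked verdict holds
  removed field factor from record Address (its key "factor" joins the reserved list) -> no rule fires on it in Ticket's dialect; the asked verdict holds
  removed field label from record Ticket (its key "label" joins the reserved list) -> no rule fires on it in Ticket's dialect; the asked verdict holds
  removed field nickname from record Ticket (its key "nickname" joins the reserved list) -> no rule fires on it in Ticket's dialect; the asked verdict holds

backward: COMPATIBLE []


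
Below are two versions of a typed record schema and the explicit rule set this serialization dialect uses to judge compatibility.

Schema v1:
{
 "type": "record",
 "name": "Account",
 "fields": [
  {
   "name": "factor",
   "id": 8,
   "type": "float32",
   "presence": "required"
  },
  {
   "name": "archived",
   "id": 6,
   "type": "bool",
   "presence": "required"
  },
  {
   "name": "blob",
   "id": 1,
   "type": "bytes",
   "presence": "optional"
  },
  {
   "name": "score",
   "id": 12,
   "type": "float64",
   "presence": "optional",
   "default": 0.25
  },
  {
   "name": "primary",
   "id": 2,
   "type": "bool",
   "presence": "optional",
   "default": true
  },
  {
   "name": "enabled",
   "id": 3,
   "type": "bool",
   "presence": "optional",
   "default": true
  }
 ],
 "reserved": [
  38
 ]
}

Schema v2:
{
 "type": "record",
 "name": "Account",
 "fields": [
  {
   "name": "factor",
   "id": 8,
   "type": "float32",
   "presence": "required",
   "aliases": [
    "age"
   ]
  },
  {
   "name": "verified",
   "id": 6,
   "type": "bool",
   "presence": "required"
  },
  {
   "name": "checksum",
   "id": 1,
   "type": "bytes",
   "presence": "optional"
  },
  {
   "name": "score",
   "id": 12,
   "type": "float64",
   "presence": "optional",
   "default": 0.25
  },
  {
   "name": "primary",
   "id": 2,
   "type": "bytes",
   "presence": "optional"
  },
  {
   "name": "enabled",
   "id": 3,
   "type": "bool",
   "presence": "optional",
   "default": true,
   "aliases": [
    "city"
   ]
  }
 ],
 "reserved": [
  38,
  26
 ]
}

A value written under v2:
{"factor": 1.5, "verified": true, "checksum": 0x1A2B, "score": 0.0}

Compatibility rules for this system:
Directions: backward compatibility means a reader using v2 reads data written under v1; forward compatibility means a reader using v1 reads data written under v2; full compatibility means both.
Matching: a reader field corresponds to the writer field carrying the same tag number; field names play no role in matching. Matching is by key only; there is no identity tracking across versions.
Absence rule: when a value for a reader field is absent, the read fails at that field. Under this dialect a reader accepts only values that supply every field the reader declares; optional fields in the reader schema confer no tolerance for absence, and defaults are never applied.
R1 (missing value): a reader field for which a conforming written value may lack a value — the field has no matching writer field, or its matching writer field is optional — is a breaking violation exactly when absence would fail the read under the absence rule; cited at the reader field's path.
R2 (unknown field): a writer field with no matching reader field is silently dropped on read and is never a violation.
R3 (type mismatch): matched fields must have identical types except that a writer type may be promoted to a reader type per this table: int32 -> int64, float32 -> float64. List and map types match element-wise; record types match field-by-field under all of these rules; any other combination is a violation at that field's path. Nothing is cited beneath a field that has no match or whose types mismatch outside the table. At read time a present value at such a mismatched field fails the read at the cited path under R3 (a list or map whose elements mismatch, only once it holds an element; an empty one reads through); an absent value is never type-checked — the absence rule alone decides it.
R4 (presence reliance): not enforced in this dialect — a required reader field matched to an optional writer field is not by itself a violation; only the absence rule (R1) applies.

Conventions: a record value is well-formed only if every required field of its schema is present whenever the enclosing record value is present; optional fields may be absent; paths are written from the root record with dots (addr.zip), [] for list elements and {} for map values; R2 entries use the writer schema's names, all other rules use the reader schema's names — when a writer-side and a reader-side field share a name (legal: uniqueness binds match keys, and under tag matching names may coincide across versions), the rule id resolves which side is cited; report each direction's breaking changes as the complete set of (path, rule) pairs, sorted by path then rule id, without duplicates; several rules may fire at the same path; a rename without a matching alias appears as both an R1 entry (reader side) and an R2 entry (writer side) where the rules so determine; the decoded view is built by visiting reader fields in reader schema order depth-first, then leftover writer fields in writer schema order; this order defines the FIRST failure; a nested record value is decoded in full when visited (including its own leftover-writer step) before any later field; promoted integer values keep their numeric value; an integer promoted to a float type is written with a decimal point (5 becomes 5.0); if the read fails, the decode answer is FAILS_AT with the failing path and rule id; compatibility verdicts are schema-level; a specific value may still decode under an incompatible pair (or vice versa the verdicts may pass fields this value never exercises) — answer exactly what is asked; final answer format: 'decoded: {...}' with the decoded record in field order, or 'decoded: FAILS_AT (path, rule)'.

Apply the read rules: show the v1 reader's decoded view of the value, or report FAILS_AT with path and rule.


decoded: FAILS_AT (primary, R1)

each type pair in Account: writer, then reader
decode walk for Account under reader schema v1:
  factor := 1.5
  archived := true (from writer verified)
  blob := 0x1A2B (from writer checksum)
  score := 0.0
  read fails at primary under R1 (no fill)
  => FAILS_AT (primary, R1)
ruling out the remaining Account differences:
  renamed field archived to verified in record Account -> inert under this dialect — no rule fires on Account and the result does not move
  renamed field blob to checksum in record Account -> affects the rule determinations only; this particular Account value decodes identically


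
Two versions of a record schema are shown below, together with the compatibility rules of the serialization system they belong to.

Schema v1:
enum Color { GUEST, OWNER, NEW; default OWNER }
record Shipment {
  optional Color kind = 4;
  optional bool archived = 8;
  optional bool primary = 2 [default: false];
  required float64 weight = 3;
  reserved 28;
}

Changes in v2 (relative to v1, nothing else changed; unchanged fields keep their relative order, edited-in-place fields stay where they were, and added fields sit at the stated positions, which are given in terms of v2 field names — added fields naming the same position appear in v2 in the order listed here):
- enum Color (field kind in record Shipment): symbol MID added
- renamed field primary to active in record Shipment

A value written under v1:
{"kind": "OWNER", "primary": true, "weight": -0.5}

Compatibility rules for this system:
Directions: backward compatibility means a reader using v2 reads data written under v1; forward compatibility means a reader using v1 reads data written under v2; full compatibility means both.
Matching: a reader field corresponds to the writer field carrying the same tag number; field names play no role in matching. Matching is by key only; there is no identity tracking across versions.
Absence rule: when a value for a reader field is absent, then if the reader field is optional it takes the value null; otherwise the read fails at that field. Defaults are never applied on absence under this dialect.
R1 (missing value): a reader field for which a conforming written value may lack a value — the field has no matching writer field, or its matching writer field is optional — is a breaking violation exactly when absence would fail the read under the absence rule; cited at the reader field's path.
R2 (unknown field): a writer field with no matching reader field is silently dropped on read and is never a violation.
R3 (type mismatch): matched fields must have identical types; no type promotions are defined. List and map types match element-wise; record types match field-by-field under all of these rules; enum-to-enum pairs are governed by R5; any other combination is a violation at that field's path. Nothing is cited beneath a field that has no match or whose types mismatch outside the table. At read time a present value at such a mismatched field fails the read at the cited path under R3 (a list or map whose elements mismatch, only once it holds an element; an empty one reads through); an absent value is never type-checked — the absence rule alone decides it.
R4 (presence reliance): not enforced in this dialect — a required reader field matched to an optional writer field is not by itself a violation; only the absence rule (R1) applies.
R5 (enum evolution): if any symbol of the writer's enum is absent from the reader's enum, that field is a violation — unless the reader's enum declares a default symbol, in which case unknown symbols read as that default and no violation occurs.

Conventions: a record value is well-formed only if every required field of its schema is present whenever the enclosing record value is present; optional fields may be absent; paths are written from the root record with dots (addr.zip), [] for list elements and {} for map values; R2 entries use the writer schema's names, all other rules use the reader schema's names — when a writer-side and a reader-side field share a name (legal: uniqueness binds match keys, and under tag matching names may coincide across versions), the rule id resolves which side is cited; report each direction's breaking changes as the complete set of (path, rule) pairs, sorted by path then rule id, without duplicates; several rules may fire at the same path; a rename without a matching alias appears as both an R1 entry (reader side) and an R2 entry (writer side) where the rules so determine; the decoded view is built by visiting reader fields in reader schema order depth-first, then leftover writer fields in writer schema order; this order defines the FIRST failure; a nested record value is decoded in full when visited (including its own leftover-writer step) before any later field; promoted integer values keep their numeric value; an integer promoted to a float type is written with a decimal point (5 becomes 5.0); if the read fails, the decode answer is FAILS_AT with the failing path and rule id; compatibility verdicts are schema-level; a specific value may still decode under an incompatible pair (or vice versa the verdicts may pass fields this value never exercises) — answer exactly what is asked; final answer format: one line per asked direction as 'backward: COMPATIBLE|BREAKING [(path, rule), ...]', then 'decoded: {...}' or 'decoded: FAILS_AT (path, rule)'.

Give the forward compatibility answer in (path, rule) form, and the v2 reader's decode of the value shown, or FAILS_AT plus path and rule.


the writer's type comes first in each Shipment pair
forward on Shipment — v1 reading data written by v2:
  Color -> Color, writer optional: kind aligns to kind
  bool -> bool, writer optional: archived aligns to archived
  bool -> bool, writer optional: primary aligns to active
  float64 -> float64, writer required: weight aligns to weight
  => no violations; forward on Shipment: COMPATIBLE
decoding the Shipment value with the v2 reader:
  kind := "OWNER"
  archived := null (not supplied -> null)
  active := true (from writer primary)
  weight := -0.5
  => decoded: {"kind": "OWNER", "archived": null, "active": true, "weight": -0.5}
the rest of the Shipment diff is inert for this question:
  enum Color (field kind in record Shipment): symbol MID added -> fires no rule on Shipment, leaving the asked answer as it is

forward: COMPATIBLE []; decoded: {"kind": "OWNER", "archived": null, "active": true, "weight": -0.5}


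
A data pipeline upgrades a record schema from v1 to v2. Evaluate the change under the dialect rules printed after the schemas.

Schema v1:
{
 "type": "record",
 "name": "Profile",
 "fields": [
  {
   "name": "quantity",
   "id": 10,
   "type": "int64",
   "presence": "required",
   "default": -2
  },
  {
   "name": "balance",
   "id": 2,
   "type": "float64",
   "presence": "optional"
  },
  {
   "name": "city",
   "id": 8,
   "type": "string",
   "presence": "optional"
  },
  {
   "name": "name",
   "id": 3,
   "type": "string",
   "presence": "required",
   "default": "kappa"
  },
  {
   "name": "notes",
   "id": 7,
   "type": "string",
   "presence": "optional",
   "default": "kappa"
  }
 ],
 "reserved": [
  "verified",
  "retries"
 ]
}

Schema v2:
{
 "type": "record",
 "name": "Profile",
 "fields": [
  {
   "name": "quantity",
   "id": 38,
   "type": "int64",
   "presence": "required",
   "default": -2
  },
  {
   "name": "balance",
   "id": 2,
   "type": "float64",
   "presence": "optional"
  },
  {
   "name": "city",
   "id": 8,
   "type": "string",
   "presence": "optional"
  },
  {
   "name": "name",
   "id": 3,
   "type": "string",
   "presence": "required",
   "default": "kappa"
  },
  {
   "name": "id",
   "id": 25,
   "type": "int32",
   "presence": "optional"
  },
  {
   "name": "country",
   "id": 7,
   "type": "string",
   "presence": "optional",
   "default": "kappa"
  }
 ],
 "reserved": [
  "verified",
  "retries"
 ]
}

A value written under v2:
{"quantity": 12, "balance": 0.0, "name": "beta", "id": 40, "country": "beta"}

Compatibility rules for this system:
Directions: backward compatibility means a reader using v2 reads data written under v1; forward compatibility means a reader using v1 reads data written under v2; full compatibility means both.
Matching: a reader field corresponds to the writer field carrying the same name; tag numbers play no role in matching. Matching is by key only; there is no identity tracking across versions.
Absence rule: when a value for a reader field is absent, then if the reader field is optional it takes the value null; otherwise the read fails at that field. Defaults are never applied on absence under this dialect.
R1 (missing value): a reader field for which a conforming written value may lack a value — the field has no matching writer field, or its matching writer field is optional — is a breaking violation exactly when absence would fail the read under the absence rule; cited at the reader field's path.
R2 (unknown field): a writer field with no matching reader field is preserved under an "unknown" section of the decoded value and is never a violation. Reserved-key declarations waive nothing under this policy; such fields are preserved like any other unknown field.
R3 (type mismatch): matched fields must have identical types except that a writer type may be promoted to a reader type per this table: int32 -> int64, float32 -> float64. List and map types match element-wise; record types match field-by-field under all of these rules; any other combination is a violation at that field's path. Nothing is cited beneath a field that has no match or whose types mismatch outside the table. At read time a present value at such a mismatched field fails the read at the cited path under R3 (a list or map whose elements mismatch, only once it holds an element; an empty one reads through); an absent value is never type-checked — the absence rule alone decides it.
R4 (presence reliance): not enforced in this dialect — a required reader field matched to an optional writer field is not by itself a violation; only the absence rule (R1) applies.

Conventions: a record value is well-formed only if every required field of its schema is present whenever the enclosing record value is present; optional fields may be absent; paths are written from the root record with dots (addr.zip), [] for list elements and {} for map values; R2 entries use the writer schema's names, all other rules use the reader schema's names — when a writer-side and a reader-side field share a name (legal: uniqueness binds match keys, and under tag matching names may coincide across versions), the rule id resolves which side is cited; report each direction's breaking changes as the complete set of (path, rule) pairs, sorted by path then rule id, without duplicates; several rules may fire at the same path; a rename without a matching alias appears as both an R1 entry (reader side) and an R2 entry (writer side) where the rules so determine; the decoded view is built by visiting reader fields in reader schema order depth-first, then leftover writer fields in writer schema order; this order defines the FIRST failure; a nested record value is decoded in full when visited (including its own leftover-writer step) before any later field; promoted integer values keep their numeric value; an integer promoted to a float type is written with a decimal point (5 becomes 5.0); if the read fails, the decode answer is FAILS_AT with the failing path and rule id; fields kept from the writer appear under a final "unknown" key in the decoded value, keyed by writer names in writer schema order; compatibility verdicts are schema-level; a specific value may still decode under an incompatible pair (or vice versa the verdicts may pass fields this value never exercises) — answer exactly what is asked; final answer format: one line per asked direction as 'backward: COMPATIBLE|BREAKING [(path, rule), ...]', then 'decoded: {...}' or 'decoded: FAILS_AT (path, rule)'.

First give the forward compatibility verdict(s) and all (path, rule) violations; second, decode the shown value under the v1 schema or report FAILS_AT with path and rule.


the writer's type comes first in each Profile pair
forward on Profile — v1 reading data written by v2:
  quantity: paired with writer quantity (int64 -> int64; writer required)
  balance: paired with writer balance (float64 -> float64; writer optional)
  city: paired with writer city (string -> string; writer optional)
  name: paired with writer name (string -> string; writer required)
  notes has no writer counterpart
  writer id: unknown to reader
  writer country: unknown to reader
  nothing fires on Profile: forward is COMPATIBLE
decode walk for Profile under reader schema v1:
  quantity := 12
  balance := 0.0
  city := null (absent, optional -> null)
  name := "beta"
  notes := null (absent, optional -> null)
  writer id: kept under "unknown"
  writer country: kept under "unknown"
  => decoded: {"quantity": 12, "balance": 0.0, "city": null, "name": "beta", "notes": null, "unknown": {"id": 40, "country": "beta"}}
checking off the Profile differences that do not matter here:
  field quantity in record Profile: tag 10 changed to 38 -> inert for the asked Profile verdict: nothing fires

forward: COMPATIBLE []; decoded: {"quantity": 12, "balance": 0.0, "city": null, "name": "beta", "notes": null, "unknown": {"id": 40, "country": "beta"}}


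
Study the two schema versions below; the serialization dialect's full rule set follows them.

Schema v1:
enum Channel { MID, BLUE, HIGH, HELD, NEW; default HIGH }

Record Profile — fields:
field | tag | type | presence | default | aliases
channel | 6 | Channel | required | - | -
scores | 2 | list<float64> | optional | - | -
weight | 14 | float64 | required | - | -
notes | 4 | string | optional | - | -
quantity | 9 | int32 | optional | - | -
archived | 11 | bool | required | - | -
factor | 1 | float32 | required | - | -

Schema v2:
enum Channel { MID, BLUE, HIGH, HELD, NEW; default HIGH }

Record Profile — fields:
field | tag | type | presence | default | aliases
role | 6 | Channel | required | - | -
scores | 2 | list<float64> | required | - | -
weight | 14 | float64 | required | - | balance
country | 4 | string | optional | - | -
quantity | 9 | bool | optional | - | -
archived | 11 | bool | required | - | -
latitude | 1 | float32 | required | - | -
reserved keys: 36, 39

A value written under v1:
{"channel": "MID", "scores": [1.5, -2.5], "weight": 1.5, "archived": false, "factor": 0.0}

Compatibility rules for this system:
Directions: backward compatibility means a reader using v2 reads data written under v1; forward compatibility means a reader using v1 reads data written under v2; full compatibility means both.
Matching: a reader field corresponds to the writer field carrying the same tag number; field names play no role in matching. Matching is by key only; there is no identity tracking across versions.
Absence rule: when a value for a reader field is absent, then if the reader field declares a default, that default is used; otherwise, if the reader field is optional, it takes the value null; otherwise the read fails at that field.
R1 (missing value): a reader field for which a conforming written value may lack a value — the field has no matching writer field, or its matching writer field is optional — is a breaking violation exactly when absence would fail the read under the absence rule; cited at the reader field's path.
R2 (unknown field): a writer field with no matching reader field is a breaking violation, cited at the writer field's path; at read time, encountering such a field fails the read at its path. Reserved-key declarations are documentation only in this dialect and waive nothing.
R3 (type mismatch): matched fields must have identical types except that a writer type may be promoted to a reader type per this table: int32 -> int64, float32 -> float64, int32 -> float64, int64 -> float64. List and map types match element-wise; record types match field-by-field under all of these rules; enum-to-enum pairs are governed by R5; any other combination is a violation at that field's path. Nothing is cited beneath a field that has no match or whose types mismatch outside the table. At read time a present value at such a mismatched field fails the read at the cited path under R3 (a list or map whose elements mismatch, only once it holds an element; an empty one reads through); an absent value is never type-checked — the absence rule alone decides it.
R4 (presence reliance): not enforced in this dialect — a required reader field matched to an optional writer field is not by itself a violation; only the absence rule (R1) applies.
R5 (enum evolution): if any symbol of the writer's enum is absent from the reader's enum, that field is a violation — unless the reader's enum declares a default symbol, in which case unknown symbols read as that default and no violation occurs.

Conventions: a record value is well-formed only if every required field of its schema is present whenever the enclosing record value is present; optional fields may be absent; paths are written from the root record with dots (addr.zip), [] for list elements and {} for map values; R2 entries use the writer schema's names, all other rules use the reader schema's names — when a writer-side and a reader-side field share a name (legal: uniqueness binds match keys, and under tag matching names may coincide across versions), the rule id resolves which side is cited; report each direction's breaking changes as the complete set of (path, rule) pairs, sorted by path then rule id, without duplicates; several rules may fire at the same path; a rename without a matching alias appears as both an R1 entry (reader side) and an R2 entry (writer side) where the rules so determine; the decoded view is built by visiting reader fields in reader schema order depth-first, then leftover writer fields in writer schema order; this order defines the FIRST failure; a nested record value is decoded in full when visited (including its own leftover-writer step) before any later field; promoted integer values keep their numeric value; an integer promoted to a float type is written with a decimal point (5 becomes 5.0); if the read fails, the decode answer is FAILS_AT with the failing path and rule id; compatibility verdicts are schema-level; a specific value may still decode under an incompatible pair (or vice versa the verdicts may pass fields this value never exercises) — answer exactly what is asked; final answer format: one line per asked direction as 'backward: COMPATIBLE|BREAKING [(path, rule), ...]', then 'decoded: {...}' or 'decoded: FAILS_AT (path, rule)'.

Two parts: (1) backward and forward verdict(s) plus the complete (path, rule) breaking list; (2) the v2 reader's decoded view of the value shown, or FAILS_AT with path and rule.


backward: BREAKING [(quantity, R3), (scores, R1)]; forward: BREAKING [(quantity, R3)]; decoded: {"role": "MID", "scores": [1.5, -2.5], "weight": 1.5, "country": null, "quantity": null, "archived": false, "latitude": 0.0}

the writer's type comes first in each Profile pair
checking backward for Profile: reader v2 against writer v1:
  role: Channel -> Channel, writer required; from channel
  scores: list<float64> -> list<float64>, writer optional; from scores
  weight: float64 -> float64, writer required; from weight
  country: string -> string, writer optional; from notes
  quantity: int32 -> bool, writer optional; from quantity
  archived: bool -> bool, writer required; from archived
  latitude: float32 -> float32, writer required; from factor
  rule R3 violated at quantity
  rule R1 violated at scores
  backward on Profile therefore BREAKING (2)
checking forward for Profile: reader v1 against writer v2:
  channel: Channel -> Channel, writer required; from role
  scores: list<float64> -> list<float64>, writer required; from scores
  weight: float64 -> float64, writer required; from weight
  notes: string -> string, writer optional; from country
  quantity: bool -> int32, writer optional; from quantity
  archived: bool -> bool, writer required; from archived
  factor: float32 -> float32, writer required; from latitude
  rule R3 violated at quantity
  forward on Profile therefore BREAKING (1)
decode walk for Profile under reader schema v2:
  role := "MID" (from writer channel)
  scores := [1.5, -2.5]
  weight := 1.5
  country := null (absent, optional -> null)
  quantity := null (absent, optional -> null)
  archived := false
  latitude := 0.0 (from writer factor)
  => decoded: {"role": "MID", "scores": [1.5, -2.5], "weight": 1.5, "country": null, "quantity": null, "archived": false, "latitude": 0.0}
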